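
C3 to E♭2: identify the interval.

Descending from C3 to Eb2 is the same interval as ascending Eb2 to C3.
E to C spans six letter names (E-F-G-A-B-C): a sixth.
The major sixth spans 9 semitones, and Eb2 to C3 is exactly 9 semitones — so this is a major sixth.

major 6th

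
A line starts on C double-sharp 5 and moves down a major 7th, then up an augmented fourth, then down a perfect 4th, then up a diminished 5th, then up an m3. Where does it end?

C sharp 5

Down a major seventh from C##5: D#4 (11 semitones down).
An augmented fourth up from D#4 is G##4.
Down a perfect fourth from G##4: D##4 (5 semitones down).
D##4 up a diminished fifth → A#4 (6 semitones).
Up a minor third from A#4: C#5 (3 semitones up).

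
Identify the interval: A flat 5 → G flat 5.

major 2nd

Descending from Ab5 to Gb5 is the same interval as ascending Gb5 to Ab5.
G to A spans two letter names (G-A) — that makes it a second of some quality.
Counting semitones, Gb5→Ab5 is 2, which is the major second.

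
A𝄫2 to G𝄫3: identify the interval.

A to G spans seven letter names (A-B-C-D-E-F-G): a seventh.
At 10 semitones, Abb2→Gbb3 falls one short of a major seventh: minor.

m7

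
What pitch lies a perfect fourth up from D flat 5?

G flat 5

Counting four letter names up from D lands on G.
Moving 5 semitones up from Db5 (the size of a perfect fourth) reaches Gb5.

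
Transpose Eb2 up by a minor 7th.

Seven letter names up from E: D.
A minor seventh spans 10 semitones, so from Eb2 the target pitch is Db3.

Db3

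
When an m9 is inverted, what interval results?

First reduce the compound minor ninth to its simple form, a minor second.
Inverted interval numbers add to nine, so a second pairs with a seventh (2 + 7 = 9).
Quality inverts too: minor becomes major. That makes the inversion a major seventh.

major seventh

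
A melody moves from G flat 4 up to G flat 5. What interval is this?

perfect octave

G to G is the same letter name, plus an octave, so the interval is some kind of octave.
Gb4 to Gb5 is 12 semitones, matching the perfect octave exactly, so the quality is perfect.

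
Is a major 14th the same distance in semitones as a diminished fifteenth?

Yes

Both span 23 semitones: a major fourteenth and a diminished fifteenth are the same chromatic distance.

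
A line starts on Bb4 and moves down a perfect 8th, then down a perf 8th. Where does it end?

Bb2

Down a perfect octave from Bb4: Bb3 (12 semitones down).
Bb3 down a perfect octave → Bb2 (12 semitones).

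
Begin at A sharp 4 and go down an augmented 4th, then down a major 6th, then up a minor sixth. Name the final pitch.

A#4 down an augmented fourth → E4 (6 semitones).
E4 down a major sixth → G3 (9 semitones).
A minor sixth up from G3 is Eb4.

E flat 4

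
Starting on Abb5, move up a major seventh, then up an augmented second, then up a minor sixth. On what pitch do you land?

F7

A major seventh up from Abb5 is Gb6.
Gb6 up an augmented second → A6 (3 semitones).
A6 up a minor sixth → F7 (8 semitones).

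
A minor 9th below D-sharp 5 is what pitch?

C-double-sharp 4

Two letters down from D (plus an octave) reaches C.
Moving 13 semitones down from D#5 (the size of a minor ninth) reaches C##4.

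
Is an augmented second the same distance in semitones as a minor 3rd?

An augmented second = 3 semitones = a minor third; enharmonically equal.

Yes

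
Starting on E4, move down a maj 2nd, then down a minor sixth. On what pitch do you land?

Down a major second from E4: D4 (2 semitones down).
A minor sixth down from D4 is F#3.

F#3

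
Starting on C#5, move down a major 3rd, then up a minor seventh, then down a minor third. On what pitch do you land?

E5

Down a major third from C#5: A4 (4 semitones down).
A4 up a minor seventh → G5 (10 semitones).
G5 down a minor third → E5 (3 semitones).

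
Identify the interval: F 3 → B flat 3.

perfect fourth

F to B spans four letter names (F-G-A-B), so the interval is some kind of fourth.
The perfect fourth spans 5 semitones, and F3 to Bb3 is exactly 5 semitones — so this is a perfect fourth.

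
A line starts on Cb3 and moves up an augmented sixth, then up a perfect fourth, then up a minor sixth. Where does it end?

Bb4

Cb3 up an augmented sixth → A3 (10 semitones).
A3 up a perfect fourth → D4 (5 semitones).
A minor sixth up from D4 is Bb4.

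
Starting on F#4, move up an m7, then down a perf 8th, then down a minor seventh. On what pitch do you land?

A minor seventh up from F#4 is E5.
A perfect octave down from E5 is E4.
E4 down a minor seventh → F#3 (10 semitones).

F#3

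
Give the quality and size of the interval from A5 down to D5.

perfect 5th

Descending from A5 to D5 is the same interval as ascending D5 to A5.
D to A spans five letter names (D-E-F-G-A), so the interval is some kind of fifth.
D5 to A5 is 7 semitones, matching the perfect fifth exactly, so the quality is perfect.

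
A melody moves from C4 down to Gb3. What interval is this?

Descending from C4 to Gb3 is the same interval as ascending Gb3 to C4.
G to C spans four letter names (G-A-B-C): a fourth.
A perfect fourth would be 5 semitones; Gb3 to C4 is 6, one semitone wider, so the interval is augmented.

augmented 4th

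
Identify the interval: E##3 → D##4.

minor seventh

E to D spans seven letter names (E-F-G-A-B-C-D) — that makes it a seventh of some quality.
A major seventh would be 11 semitones, but E##3 to D##4 is 10 — one semitone narrower, making it a minor seventh.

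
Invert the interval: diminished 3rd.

Interval numbers invert to sum to nine: 3 + 6 = 9, so a third inverts to a sixth.
The quality also flips — diminished becomes augmented — giving an augmented sixth.

augmented sixth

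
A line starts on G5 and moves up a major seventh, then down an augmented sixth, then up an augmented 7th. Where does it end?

G#6

G5 up a major seventh → F#6 (11 semitones).
F#6 down an augmented sixth → Ab5 (10 semitones).
Up an augmented seventh from Ab5: G#6 (12 semitones up).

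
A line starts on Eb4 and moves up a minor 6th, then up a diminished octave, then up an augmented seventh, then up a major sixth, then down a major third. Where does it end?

Eb7

Eb4 up a minor sixth → Cb5 (8 semitones).
A diminished octave up from Cb5 is Cbb6.
An augmented seventh up from Cbb6 is Bb6.
Bb6 up a major sixth → G7 (9 semitones).
G7 down a major third → Eb7 (4 semitones).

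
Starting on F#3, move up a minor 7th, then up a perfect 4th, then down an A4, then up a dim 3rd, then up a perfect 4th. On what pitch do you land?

Cbb5

Up a minor seventh from F#3: E4 (10 semitones up).
E4 up a perfect fourth → A4 (5 semitones).
An augmented fourth down from A4 is Eb4.
Up a diminished third from Eb4: Gbb4 (2 semitones up).
Up a perfect fourth from Gbb4: Cbb5 (5 semitones up).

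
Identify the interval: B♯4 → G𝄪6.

major 13th

B to G spans six letter names (B-C-D-E-F-G), plus an octave, so the interval is some kind of thirteenth.
Counting semitones, B#4→G##6 is 21, which is the major thirteenth.
(Equivalently, a compound major sixth: a major sixth plus an octave.)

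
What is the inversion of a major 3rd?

minor 6th

Interval numbers invert to sum to nine: 3 + 6 = 9, so a third inverts to a sixth.
Quality inverts too: major becomes minor. That makes the inversion a minor sixth.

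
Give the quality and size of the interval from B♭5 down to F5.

Descending from Bb5 to F5 is the same interval as ascending F5 to Bb5.
F to B spans four letter names (F-G-A-B) — that makes it a fourth of some quality.
F5 to Bb5 is 5 semitones, matching the perfect fourth exactly, so the quality is perfect.

P4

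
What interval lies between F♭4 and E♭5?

M7

F to E spans seven letter names (F-G-A-B-C-D-E) — that makes it a seventh of some quality.
The major seventh spans 11 semitones, and Fb4 to Eb5 is exactly 11 semitones — so this is a major seventh.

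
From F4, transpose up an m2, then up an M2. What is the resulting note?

Ab4

A minor second up from F4 is Gb4.
Gb4 up a major second → Ab4 (2 semitones).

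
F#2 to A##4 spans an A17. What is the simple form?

Each octave removed subtracts seven from the number: 17 − 14 = 3.
Quality carries through unchanged, so the simple form is an augmented third.

augmented 3rd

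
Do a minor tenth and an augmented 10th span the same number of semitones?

No

15 semitones (minor tenth) vs 17 semitones (augmented tenth): not equal.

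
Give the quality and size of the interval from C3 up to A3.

C to A spans six letter names (C-D-E-F-G-A), so the interval is some kind of sixth.
Counting semitones, C3→A3 is 9, which is the major sixth.

major sixth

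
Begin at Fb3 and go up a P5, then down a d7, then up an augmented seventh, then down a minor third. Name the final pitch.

A##3

A perfect fifth up from Fb3 is Cb4.
A diminished seventh down from Cb4 is D3.
D3 up an augmented seventh → C##4 (12 semitones).
Down a minor third from C##4: A##3 (3 semitones down).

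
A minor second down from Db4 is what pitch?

Two letter names down from D: C.
A minor second spans 1 semitone, so from Db4 the target pitch is C4.

C4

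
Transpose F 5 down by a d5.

B 4

Five letter names down from F: B.
A diminished fifth spans 6 semitones, so from F5 the target pitch is B4.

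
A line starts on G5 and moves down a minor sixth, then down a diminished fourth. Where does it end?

F##4

G5 down a minor sixth → B4 (8 semitones).
A diminished fourth down from B4 is F##4.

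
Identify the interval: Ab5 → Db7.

perfect eleventh

A to D spans four letter names (A-B-C-D), plus an octave: an eleventh.
Ab5 to Db7 is 17 semitones, matching the perfect eleventh exactly, so the quality is perfect.
(Equivalently, a compound perfect fourth: a perfect fourth plus an octave.)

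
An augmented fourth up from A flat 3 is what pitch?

Four letter names up from A: D.
An augmented fourth is 6 semitones; 6 semitones up from Ab3 gives D4.

D 4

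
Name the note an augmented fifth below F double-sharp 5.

B 4

Five letter names down from F: B.
Moving 8 semitones down from F##5 (the size of an augmented fifth) reaches B4.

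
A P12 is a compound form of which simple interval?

Take out an octave (7 from the number): 12 − 7 = 5.
So a perfect twelfth is an octave plus a perfect fifth. The quality is unchanged.

P5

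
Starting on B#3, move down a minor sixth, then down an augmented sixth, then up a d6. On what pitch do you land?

Db3

B#3 down a minor sixth → D##3 (8 semitones).
D##3 down an augmented sixth → F#2 (10 semitones).
A diminished sixth up from F#2 is Db3.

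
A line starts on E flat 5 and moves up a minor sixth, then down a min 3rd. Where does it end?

A flat 5

A minor sixth up from Eb5 is Cb6.
A minor third down from Cb6 is Ab5.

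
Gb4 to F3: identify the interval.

minor 9th

Descending from Gb4 to F3 is the same interval as ascending F3 to Gb4.
F to G spans two letter names (F-G), plus an octave — that makes it a ninth of some quality.
A major ninth would be 14 semitones, but F3 to Gb4 is 13 — one semitone narrower, making it a minor ninth.
(Equivalently, a compound minor second: a minor second plus an octave.)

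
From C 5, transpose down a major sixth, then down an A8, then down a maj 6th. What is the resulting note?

G double-flat 2

A major sixth down from C5 is Eb4.
Eb4 down an augmented octave → Ebb3 (13 semitones).
Down a major sixth from Ebb3: Gbb2 (9 semitones down).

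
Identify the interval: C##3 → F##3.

P4

C to F spans four letter names (C-D-E-F): a fourth.
Counting semitones, C##3→F##3 is 5, which is the perfect fourth.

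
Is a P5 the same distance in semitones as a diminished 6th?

Yes

A perfect fifth = 7 semitones = a diminished sixth; enharmonically equal.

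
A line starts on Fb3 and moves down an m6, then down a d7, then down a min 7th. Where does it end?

Down a minor sixth from Fb3: Ab2 (8 semitones down).
Down a diminished seventh from Ab2: B1 (9 semitones down).
B1 down a minor seventh → C#1 (10 semitones).

C#1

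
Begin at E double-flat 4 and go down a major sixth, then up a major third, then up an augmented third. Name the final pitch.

Ebb4 down a major sixth → Gbb3 (9 semitones).
Up a major third from Gbb3: Bbb3 (4 semitones up).
Up an augmented third from Bbb3: D4 (5 semitones up).

D 4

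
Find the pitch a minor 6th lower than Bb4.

D4

Six letter names down from B: D.
A minor sixth is 8 semitones; 8 semitones down from Bb4 gives D4.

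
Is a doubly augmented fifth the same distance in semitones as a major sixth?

A doubly augmented fifth spans 9 semitones, and a major sixth also spans 9 semitones — they're enharmonic.

Yes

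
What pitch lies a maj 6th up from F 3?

D 4

Six letter names up from F: D.
A major sixth is 9 semitones; 9 semitones up from F3 gives D4.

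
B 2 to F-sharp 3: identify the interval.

perfect fifth

B to F spans five letter names (B-C-D-E-F) — that makes it a fifth of some quality.
Counting semitones, B2→F#3 is 7, which is the perfect fifth.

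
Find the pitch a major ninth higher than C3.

The ninth's letter: C up two letter names plus an octave → D.
A major ninth is 14 semitones; 14 semitones up from C3 gives D4.

D4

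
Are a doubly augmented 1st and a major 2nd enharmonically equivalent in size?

Both span 2 semitones: a doubly augmented unison and a major second are the same chromatic distance.

Yes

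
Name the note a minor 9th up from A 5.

Two letters up from A (plus an octave) reaches B.
A minor ninth is 13 semitones; 13 semitones up from A5 gives Bb6.

B-flat 6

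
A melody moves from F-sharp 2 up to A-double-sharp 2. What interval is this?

F to A spans three letter names (F-G-A) — that makes it a third of some quality.
A major third would be 4 semitones; F#2 to A##2 is 5, one semitone wider, so the interval is augmented.

A3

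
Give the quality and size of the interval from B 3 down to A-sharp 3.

Descending from B3 to A#3 is the same interval as ascending A#3 to B3.
A to B spans two letter names (A-B), so the interval is some kind of second.
A major second would be 2 semitones, but A#3 to B3 is 1 — one semitone narrower, making it a minor second.

minor 2nd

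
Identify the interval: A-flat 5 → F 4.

Descending from Ab5 to F4 is the same interval as ascending F4 to Ab5.
F to A spans three letter names (F-G-A), plus an octave: a tenth.
F4 to Ab5 is 15 semitones, a half step short of the major tenth (16), so this is minor.
(Equivalently, a compound minor third: a minor third plus an octave.)

minor 10th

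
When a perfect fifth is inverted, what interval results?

Inverted interval numbers add to nine, so a fifth pairs with a fourth (5 + 4 = 9).
And perfect stays perfect under inversion, so we get a perfect fourth.

P4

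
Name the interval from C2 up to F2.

perfect 4th

C to F spans four letter names (C-D-E-F): a fourth.
The perfect fourth spans 5 semitones, and C2 to F2 is exactly 5 semitones — so this is a perfect fourth.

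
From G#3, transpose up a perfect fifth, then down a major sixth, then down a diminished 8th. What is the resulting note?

G#3 up a perfect fifth → D#4 (7 semitones).
Down a major sixth from D#4: F#3 (9 semitones down).
A diminished octave down from F#3 is F##2.

F##2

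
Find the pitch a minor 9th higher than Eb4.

Counting two letter names plus an octave up from E lands on F.
A minor ninth spans 13 semitones, so from Eb4 the target pitch is Fb5.

Fb5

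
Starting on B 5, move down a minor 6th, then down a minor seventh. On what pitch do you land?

A minor sixth down from B5 is D#5.
A minor seventh down from D#5 is E#4.

E sharp 4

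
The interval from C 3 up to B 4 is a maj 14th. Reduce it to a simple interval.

Subtracting seven from the interval number removes an octave: 14 − 7 = 7.
So a major fourteenth is an octave plus a major seventh. The quality is unchanged.

major 7th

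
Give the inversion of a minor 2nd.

M7

The rule of nine gives the new number: 9 − 2 = 7, so a second becomes a seventh.
Quality inverts too: minor becomes major. That makes the inversion a major seventh.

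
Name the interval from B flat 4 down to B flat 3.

Descending from Bb4 to Bb3 is the same interval as ascending Bb3 to Bb4.
B to B is the same letter name, plus an octave, so the interval is some kind of octave.
Counting semitones, Bb3→Bb4 is 12, which is the perfect octave.

perfect octave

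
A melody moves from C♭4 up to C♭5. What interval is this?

perfect octave

C to C is the same letter name, plus an octave: an octave.
Counting semitones, Cb4→Cb5 is 12, which is the perfect octave.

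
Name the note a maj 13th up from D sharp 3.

B sharp 4

The thirteenth's letter: D up six letter names plus an octave → B.
A major thirteenth is 21 semitones; 21 semitones up from D#3 gives B#4.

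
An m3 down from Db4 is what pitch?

Bb3

Counting three letter names down from D lands on B.
A minor third spans 3 semitones, so from Db4 the target pitch is Bb3.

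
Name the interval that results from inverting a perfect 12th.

First reduce the compound perfect twelfth to its simple form, a perfect fifth.
Interval numbers invert to sum to nine: 5 + 4 = 9, so a fifth inverts to a fourth.
The quality also flips — perfect stays perfect — giving a perfect fourth.

perfect fourth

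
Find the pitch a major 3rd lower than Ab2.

Fb2

Three letter names down from A: F.
A major third is 4 semitones; 4 semitones down from Ab2 gives Fb2.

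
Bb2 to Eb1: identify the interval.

P12

Descending from Bb2 to Eb1 is the same interval as ascending Eb1 to Bb2.
E to B spans five letter names (E-F-G-A-B), plus an octave: a twelfth.
Eb1 to Bb2 is 19 semitones, matching the perfect twelfth exactly, so the quality is perfect.
(Equivalently, a compound perfect fifth: a perfect fifth plus an octave.)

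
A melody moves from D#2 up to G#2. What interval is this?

P4

D to G spans four letter names (D-E-F-G), so the interval is some kind of fourth.
The perfect fourth spans 5 semitones, and D#2 to G#2 is exactly 5 semitones — so this is a perfect fourth.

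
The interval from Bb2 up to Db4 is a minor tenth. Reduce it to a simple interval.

Subtracting seven from the interval number removes an octave: 10 − 7 = 3.
So a minor tenth is an octave plus a minor third. The quality is unchanged.

m3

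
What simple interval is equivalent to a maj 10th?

major 3rd

Take out an octave (7 from the number): 10 − 7 = 3.
So a major tenth is an octave plus a major third. The quality is unchanged.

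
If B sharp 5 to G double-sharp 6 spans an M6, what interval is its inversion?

minor 3rd

Inverted interval numbers add to nine, so a sixth pairs with a third (6 + 3 = 9).
And major becomes minor under inversion, so we get a minor third.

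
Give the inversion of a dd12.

First reduce the compound doubly diminished twelfth to its simple form, a doubly diminished fifth.
Interval numbers invert to sum to nine: 5 + 4 = 9, so a fifth inverts to a fourth.
And doubly diminished becomes doubly augmented under inversion, so we get a doubly augmented fourth.

doubly augmented 4th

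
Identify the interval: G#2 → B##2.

augmented third

G to B spans three letter names (G-A-B) — that makes it a third of some quality.
A major third would be 4 semitones; G#2 to B##2 is 5, one semitone wider, so the interval is augmented.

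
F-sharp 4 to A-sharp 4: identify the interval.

M3

F to A spans three letter names (F-G-A) — that makes it a third of some quality.
Counting semitones, F#4→A#4 is 4, which is the major third.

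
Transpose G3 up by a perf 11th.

Counting four letter names plus an octave up from G lands on C.
A perfect eleventh is 17 semitones; 17 semitones up from G3 gives C5.

C5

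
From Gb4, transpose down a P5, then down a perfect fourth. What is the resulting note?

Gb3

Gb4 down a perfect fifth → Cb4 (7 semitones).
Down a perfect fourth from Cb4: Gb3 (5 semitones down).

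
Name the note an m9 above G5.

Ab6

The ninth's letter: G up two letter names plus an octave → A.
A minor ninth is 13 semitones; 13 semitones up from G5 gives Ab6.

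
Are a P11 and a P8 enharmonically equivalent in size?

No

A perfect eleventh spans 17 semitones; a perfect octave spans 12 semitones. They differ by 5.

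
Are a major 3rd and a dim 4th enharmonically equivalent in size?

A major third = 4 semitones = a diminished fourth; enharmonically equal.

Yes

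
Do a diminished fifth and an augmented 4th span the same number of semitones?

Both span 6 semitones: a diminished fifth and an augmented fourth are the same chromatic distance.

Yes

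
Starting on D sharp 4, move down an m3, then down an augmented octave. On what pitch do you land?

Down a minor third from D#4: B#3 (3 semitones down).
B#3 down an augmented octave → B2 (13 semitones).

B 2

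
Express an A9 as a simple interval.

Take out an octave (7 from the number): 9 − 7 = 2.
Quality carries through unchanged, so the simple form is an augmented second.

augmented 2nd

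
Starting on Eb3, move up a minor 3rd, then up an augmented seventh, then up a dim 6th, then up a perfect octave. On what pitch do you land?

Up a minor third from Eb3: Gb3 (3 semitones up).
An augmented seventh up from Gb3 is F#4.
A diminished sixth up from F#4 is Db5.
A perfect octave up from Db5 is Db6.

Db6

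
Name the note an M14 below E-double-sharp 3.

F-double-sharp 1

Seven letters down from E (plus an octave) reaches F.
A major fourteenth spans 23 semitones, so from E##3 the target pitch is F##1.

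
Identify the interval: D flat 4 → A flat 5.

perfect 12th

D to A spans five letter names (D-E-F-G-A), plus an octave: a twelfth.
Db4 to Ab5 is 19 semitones, matching the perfect twelfth exactly, so the quality is perfect.
(Equivalently, a compound perfect fifth: a perfect fifth plus an octave.)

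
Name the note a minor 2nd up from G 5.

A flat 5

The second takes the letter from G up to A.
A minor second is 1 semitone; 1 semitone up from G5 gives Ab5.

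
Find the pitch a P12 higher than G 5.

D 7

The twelfth's letter: G up five letter names plus an octave → D.
A perfect twelfth spans 19 semitones, so from G5 the target pitch is D7.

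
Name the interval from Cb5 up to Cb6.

perfect 8th

C to C is the same letter name, plus an octave, so the interval is some kind of octave.
Counting semitones, Cb5→Cb6 is 12, which is the perfect octave.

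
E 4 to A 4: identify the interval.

perfect fourth

E to A spans four letter names (E-F-G-A) — that makes it a fourth of some quality.
Counting semitones, E4→A4 is 5, which is the perfect fourth.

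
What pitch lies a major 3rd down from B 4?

G 4

Counting three letter names down from B lands on G.
A major third spans 4 semitones, so from B4 the target pitch is G4.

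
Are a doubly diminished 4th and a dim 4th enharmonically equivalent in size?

A doubly diminished fourth spans 3 semitones; a diminished fourth spans 4 semitones. They differ by 1.

No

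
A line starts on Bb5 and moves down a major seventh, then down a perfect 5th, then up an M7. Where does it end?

Bb5 down a major seventh → Cb5 (11 semitones).
A perfect fifth down from Cb5 is Fb4.
A major seventh up from Fb4 is Eb5.

Eb5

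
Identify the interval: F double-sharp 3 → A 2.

augmented sixth

Descending from F##3 to A2 is the same interval as ascending A2 to F##3.
A to F spans six letter names (A-B-C-D-E-F): a sixth.
A major sixth would be 9 semitones; A2 to F##3 is 10, one semitone wider, so the interval is augmented.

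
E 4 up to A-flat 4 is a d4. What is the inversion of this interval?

augmented 5th

Inverted interval numbers add to nine, so a fourth pairs with a fifth (4 + 5 = 9).
The quality also flips — diminished becomes augmented — giving an augmented fifth.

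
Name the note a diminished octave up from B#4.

An octave keeps the letter name B, an octave up from B.
A diminished octave is 11 semitones; 11 semitones up from B#4 gives B5.

B5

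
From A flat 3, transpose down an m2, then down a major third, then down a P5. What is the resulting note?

A minor second down from Ab3 is G3.
G3 down a major third → Eb3 (4 semitones).
Down a perfect fifth from Eb3: Ab2 (7 semitones down).

A flat 2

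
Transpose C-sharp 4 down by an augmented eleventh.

G 2

Counting four letter names plus an octave down from C lands on G.
Moving 18 semitones down from C#4 (the size of an augmented eleventh) reaches G2.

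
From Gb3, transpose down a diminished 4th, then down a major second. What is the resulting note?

C3

A diminished fourth down from Gb3 is D3.
A major second down from D3 is C3.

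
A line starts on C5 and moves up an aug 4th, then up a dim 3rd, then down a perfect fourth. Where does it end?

Eb5

An augmented fourth up from C5 is F#5.
A diminished third up from F#5 is Ab5.
Ab5 down a perfect fourth → Eb5 (5 semitones).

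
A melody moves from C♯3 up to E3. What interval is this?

C to E spans three letter names (C-D-E), so the interval is some kind of third.
C#3 to E3 is 3 semitones, a half step short of the major third (4), so this is minor.

minor third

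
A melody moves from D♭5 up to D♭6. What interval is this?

D to D is the same letter name, plus an octave — that makes it an octave of some quality.
Counting semitones, Db5→Db6 is 12, which is the perfect octave.

perfect 8th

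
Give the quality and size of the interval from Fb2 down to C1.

diminished eleventh

Descending from Fb2 to C1 is the same interval as ascending C1 to Fb2.
C to F spans four letter names (C-D-E-F), plus an octave, so the interval is some kind of eleventh.
C1 to Fb2 spans 16 semitones — one semitone narrower than the perfect eleventh (17) — giving a diminished eleventh.
(Equivalently, a compound diminished fourth: a diminished fourth plus an octave.)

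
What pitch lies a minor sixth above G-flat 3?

E-double-flat 4

Six letter names up from G: E.
Moving 8 semitones up from Gb3 (the size of a minor sixth) reaches Ebb4.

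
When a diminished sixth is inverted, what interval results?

augmented third

Inverted interval numbers add to nine, so a sixth pairs with a third (6 + 3 = 9).
And diminished becomes augmented under inversion, so we get an augmented third.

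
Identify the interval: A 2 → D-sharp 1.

diminished twelfth

Descending from A2 to D#1 is the same interval as ascending D#1 to A2.
D to A spans five letter names (D-E-F-G-A), plus an octave, so the interval is some kind of twelfth.
The perfect twelfth is 19 semitones; here we have 18, one semitone narrower: diminished.
(Equivalently, a compound diminished fifth: a diminished fifth plus an octave.)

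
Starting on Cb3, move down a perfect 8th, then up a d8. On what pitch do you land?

A perfect octave down from Cb3 is Cb2.
Up a diminished octave from Cb2: Cbb3 (11 semitones up).

Cbb3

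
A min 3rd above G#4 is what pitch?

B4

Three letter names up from G: B.
A minor third spans 3 semitones, so from G#4 the target pitch is B4.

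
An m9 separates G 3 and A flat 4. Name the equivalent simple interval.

m2

Subtracting seven from the interval number removes an octave: 9 − 7 = 2.
Quality carries through unchanged, so the simple form is a minor second.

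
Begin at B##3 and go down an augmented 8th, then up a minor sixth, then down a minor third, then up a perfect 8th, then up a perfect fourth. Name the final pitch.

A#4

An augmented octave down from B##3 is B#2.
B#2 up a minor sixth → G#3 (8 semitones).
A minor third down from G#3 is E#3.
A perfect octave up from E#3 is E#4.
E#4 up a perfect fourth → A#4 (5 semitones).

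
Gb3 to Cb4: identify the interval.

G to C spans four letter names (G-A-B-C) — that makes it a fourth of some quality.
Gb3 to Cb4 is 5 semitones, matching the perfect fourth exactly, so the quality is perfect.

perfect fourth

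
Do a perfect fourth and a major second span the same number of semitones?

No

A perfect fourth spans 5 semitones; a major second spans 2 semitones. They differ by 3.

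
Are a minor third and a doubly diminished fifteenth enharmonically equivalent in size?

No

3 semitones (minor third) vs 22 semitones (doubly diminished fifteenth): not equal.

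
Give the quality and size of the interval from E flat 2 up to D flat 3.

E to D spans seven letter names (E-F-G-A-B-C-D) — that makes it a seventh of some quality.
At 10 semitones, Eb2→Db3 falls one short of a major seventh: minor.

minor seventh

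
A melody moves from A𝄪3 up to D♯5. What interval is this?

A to D spans four letter names (A-B-C-D), plus an octave, so the interval is some kind of eleventh.
A##3 to D#5 spans 16 semitones — one semitone narrower than the perfect eleventh (17) — giving a diminished eleventh.
(Equivalently, a compound diminished fourth: a diminished fourth plus an octave.)

diminished eleventh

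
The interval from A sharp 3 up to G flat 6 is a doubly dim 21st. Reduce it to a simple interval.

dd7

Subtracting seven from the interval number removes an octave: 21 − 14 = 7.
So a doubly diminished twenty-first is 2 octaves plus a doubly diminished seventh. The quality is unchanged.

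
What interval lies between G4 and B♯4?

G to B spans three letter names (G-A-B) — that makes it a third of some quality.
G4 to B#4 spans 5 semitones — one semitone wider than the major third (4) — giving an augmented third.

augmented 3rd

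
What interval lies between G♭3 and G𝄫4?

G to G is the same letter name, plus an octave: an octave.
Gb3 to Gbb4 spans 11 semitones — one semitone narrower than the perfect octave (12) — giving a diminished octave.

diminished octave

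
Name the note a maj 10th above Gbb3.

Bbb4

Three letters up from G (plus an octave) reaches B.
A major tenth spans 16 semitones, so from Gbb3 the target pitch is Bbb4.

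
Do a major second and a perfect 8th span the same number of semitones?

No

2 semitones (major second) vs 12 semitones (perfect octave): not equal.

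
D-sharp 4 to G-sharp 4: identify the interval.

D to G spans four letter names (D-E-F-G) — that makes it a fourth of some quality.
The perfect fourth spans 5 semitones, and D#4 to G#4 is exactly 5 semitones — so this is a perfect fourth.

perfect fourth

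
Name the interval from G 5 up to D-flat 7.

d12

G to D spans five letter names (G-A-B-C-D), plus an octave: a twelfth.
G5 to Db7 spans 18 semitones — one semitone narrower than the perfect twelfth (19) — giving a diminished twelfth.
(Equivalently, a compound diminished fifth: a diminished fifth plus an octave.)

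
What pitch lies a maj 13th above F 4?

D 6

Counting six letter names plus an octave up from F lands on D.
A major thirteenth is 21 semitones; 21 semitones up from F4 gives D6.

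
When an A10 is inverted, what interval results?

First reduce the compound augmented tenth to its simple form, an augmented third.
The rule of nine gives the new number: 9 − 3 = 6, so a third becomes a sixth.
And augmented becomes diminished under inversion, so we get a diminished sixth.

diminished sixth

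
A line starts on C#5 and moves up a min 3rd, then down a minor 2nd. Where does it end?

D#5

Up a minor third from C#5: E5 (3 semitones up).
A minor second down from E5 is D#5.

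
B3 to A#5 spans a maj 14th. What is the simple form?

major seventh

Subtracting seven from the interval number removes an octave: 14 − 7 = 7.
Quality carries through unchanged, so the simple form is a major seventh.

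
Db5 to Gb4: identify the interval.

Descending from Db5 to Gb4 is the same interval as ascending Gb4 to Db5.
G to D spans five letter names (G-A-B-C-D), so the interval is some kind of fifth.
Gb4 to Db5 is 7 semitones, matching the perfect fifth exactly, so the quality is perfect.

perfect fifth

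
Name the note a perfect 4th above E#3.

The fourth takes the letter from E up to A.
Moving 5 semitones up from E#3 (the size of a perfect fourth) reaches A#3.

A#3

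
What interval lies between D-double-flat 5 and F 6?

augmented tenth

D to F spans three letter names (D-E-F), plus an octave — that makes it a tenth of some quality.
Dbb5 to F6 spans 17 semitones — one semitone wider than the major tenth (16) — giving an augmented tenth.
(Equivalently, a compound augmented third: an augmented third plus an octave.)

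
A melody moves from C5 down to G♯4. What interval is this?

Descending from C5 to G#4 is the same interval as ascending G#4 to C5.
G to C spans four letter names (G-A-B-C) — that makes it a fourth of some quality.
G#4 to C5 spans 4 semitones — one semitone narrower than the perfect fourth (5) — giving a diminished fourth.

diminished 4th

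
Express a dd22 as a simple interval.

Take out 2 octaves (14 from the number): 22 − 14 = 8.
Quality carries through unchanged, so the simple form is a doubly diminished octave.

doubly diminished octave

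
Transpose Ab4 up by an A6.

F#5

The sixth takes the letter from A up to F.
An augmented sixth is 10 semitones; 10 semitones up from Ab4 gives F#5.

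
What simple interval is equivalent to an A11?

Each octave removed subtracts seven from the number: 11 − 7 = 4.
Quality carries through unchanged, so the simple form is an augmented fourth.

A4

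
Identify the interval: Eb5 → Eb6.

E to E is the same letter name, plus an octave, so the interval is some kind of octave.
Eb5 to Eb6 is 12 semitones, matching the perfect octave exactly, so the quality is perfect.

perfect octave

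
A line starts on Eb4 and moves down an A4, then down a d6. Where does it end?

Eb4 down an augmented fourth → Bbb3 (6 semitones).
A diminished sixth down from Bbb3 is D3.

D3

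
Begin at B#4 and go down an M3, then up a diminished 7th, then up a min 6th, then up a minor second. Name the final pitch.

Ebb6

B#4 down a major third → G#4 (4 semitones).
A diminished seventh up from G#4 is F5.
F5 up a minor sixth → Db6 (8 semitones).
A minor second up from Db6 is Ebb6.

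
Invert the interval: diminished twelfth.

A4

First reduce the compound diminished twelfth to its simple form, a diminished fifth.
Interval numbers invert to sum to nine: 5 + 4 = 9, so a fifth inverts to a fourth.
Quality inverts too: diminished becomes augmented. That makes the inversion an augmented fourth.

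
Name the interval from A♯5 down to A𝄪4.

Descending from A#5 to A##4 is the same interval as ascending A##4 to A#5.
A to A is the same letter name, plus an octave: an octave.
A perfect octave would be 12 semitones; A##4 to A#5 is 11, one semitone narrower, so the interval is diminished.

diminished octave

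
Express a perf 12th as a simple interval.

Each octave removed subtracts seven from the number: 12 − 7 = 5.
So a perfect twelfth is an octave plus a perfect fifth. The quality is unchanged.

perfect fifth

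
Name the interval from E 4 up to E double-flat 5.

E to E is the same letter name, plus an octave: an octave.
The perfect octave is 12 semitones; here we have 10, two semitones narrower: doubly diminished.

dd8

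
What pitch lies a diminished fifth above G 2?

D-flat 3

Counting five letter names up from G lands on D.
A diminished fifth is 6 semitones; 6 semitones up from G2 gives Db3.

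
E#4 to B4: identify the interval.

diminished 5th

E to B spans five letter names (E-F-G-A-B) — that makes it a fifth of some quality.
E#4 to B4 spans 6 semitones — one semitone narrower than the perfect fifth (7) — giving a diminished fifth.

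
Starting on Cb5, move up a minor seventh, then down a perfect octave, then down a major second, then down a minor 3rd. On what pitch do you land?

Up a minor seventh from Cb5: Bbb5 (10 semitones up).
Down a perfect octave from Bbb5: Bbb4 (12 semitones down).
Bbb4 down a major second → Abb4 (2 semitones).
Down a minor third from Abb4: Fb4 (3 semitones down).

Fb4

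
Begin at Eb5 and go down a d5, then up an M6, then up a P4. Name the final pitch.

A diminished fifth down from Eb5 is A4.
A major sixth up from A4 is F#5.
Up a perfect fourth from F#5: B5 (5 semitones up).

B5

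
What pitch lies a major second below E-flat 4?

D-flat 4

The second takes the letter from E down to D.
A major second is 2 semitones; 2 semitones down from Eb4 gives Db4.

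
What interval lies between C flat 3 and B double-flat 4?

C to B spans seven letter names (C-D-E-F-G-A-B), plus an octave — that makes it a fourteenth of some quality.
Cb3 to Bbb4 is 22 semitones, a half step short of the major fourteenth (23), so this is minor.
(Equivalently, a compound minor seventh: a minor seventh plus an octave.)

minor fourteenth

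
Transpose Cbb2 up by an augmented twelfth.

Gb3

Counting five letter names plus an octave up from C lands on G.
An augmented twelfth spans 20 semitones, so from Cbb2 the target pitch is Gb3.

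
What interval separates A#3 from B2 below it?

Descending from A#3 to B2 is the same interval as ascending B2 to A#3.
B to A spans seven letter names (B-C-D-E-F-G-A), so the interval is some kind of seventh.
B2 to A#3 is 11 semitones, matching the major seventh exactly, so the quality is major.

major seventh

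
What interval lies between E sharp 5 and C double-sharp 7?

major thirteenth

E to C spans six letter names (E-F-G-A-B-C), plus an octave: a thirteenth.
Counting semitones, E#5→C##7 is 21, which is the major thirteenth.
(Equivalently, a compound major sixth: a major sixth plus an octave.)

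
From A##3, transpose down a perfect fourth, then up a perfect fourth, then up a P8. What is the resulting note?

Down a perfect fourth from A##3: E##3 (5 semitones down).
A perfect fourth up from E##3 is A##3.
Up a perfect octave from A##3: A##4 (12 semitones up).

A##4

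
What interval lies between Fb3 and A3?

F to A spans three letter names (F-G-A) — that makes it a third of some quality.
A major third would be 4 semitones; Fb3 to A3 is 5, one semitone wider, so the interval is augmented.

augmented 3rd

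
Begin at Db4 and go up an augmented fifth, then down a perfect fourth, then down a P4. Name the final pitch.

Db4 up an augmented fifth → A4 (8 semitones).
A perfect fourth down from A4 is E4.
A perfect fourth down from E4 is B3.

B3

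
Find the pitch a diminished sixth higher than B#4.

Six letter names up from B: G.
A diminished sixth is 7 semitones; 7 semitones up from B#4 gives G5.

G5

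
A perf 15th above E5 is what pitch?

E7

The letter stays E (same as the start), shifted two octaves up.
A perfect fifteenth is 24 semitones; 24 semitones up from E5 gives E7.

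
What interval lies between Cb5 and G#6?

C to G spans five letter names (C-D-E-F-G), plus an octave — that makes it a twelfth of some quality.
The perfect twelfth is 19 semitones; here we have 21, two semitones wider: doubly augmented.
(Equivalently, a compound doubly augmented fifth: a doubly augmented fifth plus an octave.)

AA12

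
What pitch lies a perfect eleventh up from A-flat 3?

Four letters up from A (plus an octave) reaches D.
Moving 17 semitones up from Ab3 (the size of a perfect eleventh) reaches Db5.

D-flat 5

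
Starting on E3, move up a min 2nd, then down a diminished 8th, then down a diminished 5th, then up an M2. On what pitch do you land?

E3 up a minor second → F3 (1 semitone).
Down a diminished octave from F3: F#2 (11 semitones down).
F#2 down a diminished fifth → B#1 (6 semitones).
B#1 up a major second → C##2 (2 semitones).

C##2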